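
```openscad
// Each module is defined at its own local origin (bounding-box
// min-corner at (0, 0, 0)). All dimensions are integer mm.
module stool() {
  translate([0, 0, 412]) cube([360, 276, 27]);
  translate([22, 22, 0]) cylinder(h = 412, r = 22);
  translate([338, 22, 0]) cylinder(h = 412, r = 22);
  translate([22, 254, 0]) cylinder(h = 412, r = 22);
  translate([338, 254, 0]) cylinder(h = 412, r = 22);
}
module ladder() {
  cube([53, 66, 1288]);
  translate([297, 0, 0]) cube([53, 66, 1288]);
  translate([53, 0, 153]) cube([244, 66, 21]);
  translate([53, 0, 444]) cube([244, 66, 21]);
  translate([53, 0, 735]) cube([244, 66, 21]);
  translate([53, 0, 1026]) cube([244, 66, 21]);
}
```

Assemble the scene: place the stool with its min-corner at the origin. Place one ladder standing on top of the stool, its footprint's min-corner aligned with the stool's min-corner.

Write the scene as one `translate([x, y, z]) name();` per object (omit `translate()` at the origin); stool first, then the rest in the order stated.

stool();
translate([0, 0, 439]) ladder();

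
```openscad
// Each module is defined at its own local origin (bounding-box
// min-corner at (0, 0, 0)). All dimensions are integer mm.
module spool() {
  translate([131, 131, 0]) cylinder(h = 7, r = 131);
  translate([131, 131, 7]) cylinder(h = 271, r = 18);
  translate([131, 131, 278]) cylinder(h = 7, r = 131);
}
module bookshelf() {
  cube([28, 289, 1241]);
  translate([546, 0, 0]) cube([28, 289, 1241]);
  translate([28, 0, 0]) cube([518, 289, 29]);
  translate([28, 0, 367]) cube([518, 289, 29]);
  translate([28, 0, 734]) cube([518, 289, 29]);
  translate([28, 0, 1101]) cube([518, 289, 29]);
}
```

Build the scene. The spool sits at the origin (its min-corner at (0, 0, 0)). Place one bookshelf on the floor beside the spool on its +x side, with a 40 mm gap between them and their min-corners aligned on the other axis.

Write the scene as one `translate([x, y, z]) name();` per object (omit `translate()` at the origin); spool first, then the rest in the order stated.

spool();
translate([302, 0, 0]) bookshelf();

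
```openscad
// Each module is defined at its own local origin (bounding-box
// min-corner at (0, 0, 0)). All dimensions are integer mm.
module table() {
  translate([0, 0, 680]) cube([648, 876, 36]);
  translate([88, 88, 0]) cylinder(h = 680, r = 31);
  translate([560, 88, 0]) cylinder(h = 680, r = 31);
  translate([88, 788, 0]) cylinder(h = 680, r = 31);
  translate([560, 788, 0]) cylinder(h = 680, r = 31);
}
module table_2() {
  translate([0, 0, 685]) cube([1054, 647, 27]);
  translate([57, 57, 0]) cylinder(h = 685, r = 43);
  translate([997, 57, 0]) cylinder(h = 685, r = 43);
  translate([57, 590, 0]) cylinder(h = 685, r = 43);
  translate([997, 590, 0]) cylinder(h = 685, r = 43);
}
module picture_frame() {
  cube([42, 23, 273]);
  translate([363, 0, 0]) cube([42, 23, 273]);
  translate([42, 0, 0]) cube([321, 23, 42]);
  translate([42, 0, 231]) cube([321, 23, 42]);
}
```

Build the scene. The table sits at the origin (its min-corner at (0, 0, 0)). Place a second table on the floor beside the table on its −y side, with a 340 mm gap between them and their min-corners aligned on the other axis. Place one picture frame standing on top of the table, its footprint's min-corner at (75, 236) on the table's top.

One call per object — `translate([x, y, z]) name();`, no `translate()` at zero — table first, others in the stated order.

table();
translate([0, -987, 0]) table_2();
translate([75, 236, 716]) picture_frame();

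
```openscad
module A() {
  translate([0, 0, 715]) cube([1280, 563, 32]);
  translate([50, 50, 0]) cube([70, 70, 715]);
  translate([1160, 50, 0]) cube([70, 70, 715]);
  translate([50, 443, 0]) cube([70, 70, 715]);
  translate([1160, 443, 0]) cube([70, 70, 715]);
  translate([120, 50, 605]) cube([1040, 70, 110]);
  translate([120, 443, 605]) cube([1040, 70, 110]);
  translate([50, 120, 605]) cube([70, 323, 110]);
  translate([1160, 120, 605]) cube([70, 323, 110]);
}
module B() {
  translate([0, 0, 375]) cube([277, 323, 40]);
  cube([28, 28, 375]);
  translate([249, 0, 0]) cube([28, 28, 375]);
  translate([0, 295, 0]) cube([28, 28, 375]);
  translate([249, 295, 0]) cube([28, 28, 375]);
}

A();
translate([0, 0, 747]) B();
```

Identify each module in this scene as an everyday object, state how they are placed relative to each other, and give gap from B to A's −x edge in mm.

A is a table. B is a stool. The stool is on top of the table. The gap from the stool to the table's −x edge is 0 mm.

The stool's min-x is at 0; the table's min-x is 0; gap = 0 mm.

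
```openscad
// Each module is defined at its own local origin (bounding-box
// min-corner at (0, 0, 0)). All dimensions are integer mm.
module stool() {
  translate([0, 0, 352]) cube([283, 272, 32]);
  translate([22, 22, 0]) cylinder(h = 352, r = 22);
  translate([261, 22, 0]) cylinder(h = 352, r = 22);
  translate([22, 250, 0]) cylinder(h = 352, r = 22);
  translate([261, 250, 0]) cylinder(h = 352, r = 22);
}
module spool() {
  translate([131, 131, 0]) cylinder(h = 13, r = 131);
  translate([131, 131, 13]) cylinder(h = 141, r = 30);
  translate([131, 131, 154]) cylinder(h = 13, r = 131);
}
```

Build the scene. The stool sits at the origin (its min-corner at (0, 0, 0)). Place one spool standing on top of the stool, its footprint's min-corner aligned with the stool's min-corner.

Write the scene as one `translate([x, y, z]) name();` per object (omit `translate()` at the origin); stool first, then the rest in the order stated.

stool();
translate([0, 0, 384]) spool();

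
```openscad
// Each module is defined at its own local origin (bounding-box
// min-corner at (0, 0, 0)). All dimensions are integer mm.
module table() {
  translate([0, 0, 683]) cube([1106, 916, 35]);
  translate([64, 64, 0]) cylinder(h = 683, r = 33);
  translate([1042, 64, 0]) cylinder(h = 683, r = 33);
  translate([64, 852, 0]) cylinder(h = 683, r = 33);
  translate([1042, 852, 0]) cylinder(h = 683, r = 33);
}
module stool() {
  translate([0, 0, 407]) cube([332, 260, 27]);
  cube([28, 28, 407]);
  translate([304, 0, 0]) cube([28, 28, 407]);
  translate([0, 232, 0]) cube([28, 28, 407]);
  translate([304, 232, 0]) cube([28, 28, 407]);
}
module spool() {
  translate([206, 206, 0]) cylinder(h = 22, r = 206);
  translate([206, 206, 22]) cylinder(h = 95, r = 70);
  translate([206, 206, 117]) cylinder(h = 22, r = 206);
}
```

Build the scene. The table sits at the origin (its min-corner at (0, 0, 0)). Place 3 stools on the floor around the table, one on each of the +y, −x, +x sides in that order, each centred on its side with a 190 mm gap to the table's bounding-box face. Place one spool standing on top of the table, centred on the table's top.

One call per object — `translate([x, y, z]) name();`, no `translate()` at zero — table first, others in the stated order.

table();
translate([387, 1106, 0]) stool();
translate([-522, 328, 0]) stool();
translate([1296, 328, 0]) stool();
translate([347, 252, 718]) spool();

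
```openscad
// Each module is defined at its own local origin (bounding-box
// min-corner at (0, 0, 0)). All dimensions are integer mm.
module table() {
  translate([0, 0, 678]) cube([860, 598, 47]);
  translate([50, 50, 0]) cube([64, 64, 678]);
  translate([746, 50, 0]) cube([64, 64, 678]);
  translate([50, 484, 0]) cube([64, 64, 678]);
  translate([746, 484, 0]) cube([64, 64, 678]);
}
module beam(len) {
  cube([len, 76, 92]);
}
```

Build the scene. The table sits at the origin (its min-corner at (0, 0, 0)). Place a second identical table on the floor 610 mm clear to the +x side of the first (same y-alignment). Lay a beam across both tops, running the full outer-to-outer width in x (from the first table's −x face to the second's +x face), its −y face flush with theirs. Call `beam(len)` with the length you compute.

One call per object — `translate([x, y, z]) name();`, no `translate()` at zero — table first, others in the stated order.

table();
translate([1470, 0, 0]) table();
translate([0, 0, 725]) beam(2330);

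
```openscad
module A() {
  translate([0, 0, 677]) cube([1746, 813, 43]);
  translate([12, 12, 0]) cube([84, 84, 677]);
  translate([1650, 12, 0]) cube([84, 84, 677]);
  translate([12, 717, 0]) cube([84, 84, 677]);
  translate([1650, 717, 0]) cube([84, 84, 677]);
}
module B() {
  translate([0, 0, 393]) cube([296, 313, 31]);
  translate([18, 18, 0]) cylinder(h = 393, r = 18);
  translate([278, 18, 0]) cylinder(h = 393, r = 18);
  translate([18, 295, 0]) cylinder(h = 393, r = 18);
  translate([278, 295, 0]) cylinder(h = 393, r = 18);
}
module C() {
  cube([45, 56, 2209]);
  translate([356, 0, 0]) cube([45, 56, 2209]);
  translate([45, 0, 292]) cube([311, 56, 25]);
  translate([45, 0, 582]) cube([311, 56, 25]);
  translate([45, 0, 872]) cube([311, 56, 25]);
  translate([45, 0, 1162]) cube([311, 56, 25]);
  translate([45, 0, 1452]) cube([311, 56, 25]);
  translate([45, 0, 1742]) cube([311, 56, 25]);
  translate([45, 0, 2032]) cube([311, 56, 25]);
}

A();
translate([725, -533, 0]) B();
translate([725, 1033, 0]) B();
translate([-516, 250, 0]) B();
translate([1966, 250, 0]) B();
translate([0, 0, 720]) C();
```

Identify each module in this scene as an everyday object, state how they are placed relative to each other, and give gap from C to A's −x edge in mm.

A is a table. B is a stool. C is a ladder. Four stools sit around the table at the −y, +y, −x, +x sides. The ladder is on top of the table. The gap from the ladder to the table's −x edge is 0 mm.

The ladder's min-x is at 0; the table's min-x is 0; gap = 0 mm.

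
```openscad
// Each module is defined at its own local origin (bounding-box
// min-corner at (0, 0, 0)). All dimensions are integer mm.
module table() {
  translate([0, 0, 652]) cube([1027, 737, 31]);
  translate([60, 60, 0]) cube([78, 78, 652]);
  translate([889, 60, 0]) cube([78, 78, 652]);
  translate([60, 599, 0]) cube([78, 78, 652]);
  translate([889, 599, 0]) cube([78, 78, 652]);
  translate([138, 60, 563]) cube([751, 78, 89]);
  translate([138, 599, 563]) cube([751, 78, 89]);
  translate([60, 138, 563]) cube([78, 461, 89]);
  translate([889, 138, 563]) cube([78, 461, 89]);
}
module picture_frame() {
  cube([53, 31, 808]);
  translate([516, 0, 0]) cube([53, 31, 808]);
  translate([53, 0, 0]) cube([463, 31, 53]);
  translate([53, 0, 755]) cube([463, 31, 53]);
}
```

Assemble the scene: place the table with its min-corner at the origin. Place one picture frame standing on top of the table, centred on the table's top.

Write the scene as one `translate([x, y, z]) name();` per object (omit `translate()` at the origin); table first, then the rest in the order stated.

table();
translate([229, 353, 683]) picture_frame();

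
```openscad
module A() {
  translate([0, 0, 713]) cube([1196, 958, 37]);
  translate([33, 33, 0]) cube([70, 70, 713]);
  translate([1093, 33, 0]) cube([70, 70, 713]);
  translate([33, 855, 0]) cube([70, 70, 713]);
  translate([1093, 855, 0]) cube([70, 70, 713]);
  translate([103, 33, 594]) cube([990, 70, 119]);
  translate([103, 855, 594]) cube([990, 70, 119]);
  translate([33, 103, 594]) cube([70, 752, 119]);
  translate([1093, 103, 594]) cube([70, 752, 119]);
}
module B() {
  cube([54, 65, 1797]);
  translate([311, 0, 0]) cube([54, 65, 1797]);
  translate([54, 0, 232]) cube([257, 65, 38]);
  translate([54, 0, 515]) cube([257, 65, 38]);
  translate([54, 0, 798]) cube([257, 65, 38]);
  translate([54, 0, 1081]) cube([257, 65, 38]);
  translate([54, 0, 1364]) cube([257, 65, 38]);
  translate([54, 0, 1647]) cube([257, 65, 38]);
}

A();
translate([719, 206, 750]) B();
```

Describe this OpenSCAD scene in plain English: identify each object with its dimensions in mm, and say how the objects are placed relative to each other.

A is a table: top 1196 mm (x) × 958 mm (y), 37 mm thick, upper face at z = 750 mm, on four 70×70 mm square legs, each inset 33 mm from the nearest pair of top edges, running from z = 0 to the bottom of the top. Four apron rails, 70 mm thick and 119 mm tall, run between adjacent legs with their top edges flush with the underside of the top and their outer faces flush with the legs' outer faces.

B is a straight ladder. Two 54×65 mm vertical rails, 1797 mm tall, stand 365 mm apart (outside-to-outside) with their front faces coplanar on the −y side. 6 rungs, each 65 mm deep and 38 mm tall, span between the inner faces of the rails, front faces flush with the rails. The lowest rung's underside is at z = 232 mm and rungs are spaced 283 mm apart (underside to underside).

The ladder is on top of the table.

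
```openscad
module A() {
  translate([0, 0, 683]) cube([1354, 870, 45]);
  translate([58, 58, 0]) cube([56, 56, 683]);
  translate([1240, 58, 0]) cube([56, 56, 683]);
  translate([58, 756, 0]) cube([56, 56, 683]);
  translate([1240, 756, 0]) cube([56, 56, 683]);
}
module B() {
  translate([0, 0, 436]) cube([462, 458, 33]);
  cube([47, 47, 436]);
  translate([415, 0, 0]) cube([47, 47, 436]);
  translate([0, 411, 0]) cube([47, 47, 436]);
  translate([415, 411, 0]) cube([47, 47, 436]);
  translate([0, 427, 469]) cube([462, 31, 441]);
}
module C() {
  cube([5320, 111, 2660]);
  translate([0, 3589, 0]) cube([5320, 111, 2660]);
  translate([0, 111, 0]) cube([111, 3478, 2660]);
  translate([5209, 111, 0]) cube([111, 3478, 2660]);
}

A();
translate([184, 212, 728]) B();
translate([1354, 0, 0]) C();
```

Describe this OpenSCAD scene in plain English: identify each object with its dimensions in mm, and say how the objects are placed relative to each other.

A is a table with a 1354×870 mm rectangular top, 45 mm thick, top surface at z = 728 mm, supported by four 56×56 mm square legs, each inset 58 mm from the nearest pair of top edges, running from the floor.

B is a chair: 462×458 mm seat, 33 mm thick, top at z = 469 mm, on four 47 mm square corner legs flush with the seat edges. A 31 mm thick backrest slab spans the full seat width, extending 441 mm above the seat top, its back face flush with the seat's +y edge.

C is the wall frame of a small rectangular building: four walls, each 2660 mm tall and 111 mm thick, enclosing a footprint 5320 mm (x) by 3700 mm (y) outside-to-outside, with no floor or roof. The front and back walls (the −y and +y sides) span the full width; the two side walls fit between them.

The chair is on top of the table. The house frame is against the table's +x side, with their −y faces flush.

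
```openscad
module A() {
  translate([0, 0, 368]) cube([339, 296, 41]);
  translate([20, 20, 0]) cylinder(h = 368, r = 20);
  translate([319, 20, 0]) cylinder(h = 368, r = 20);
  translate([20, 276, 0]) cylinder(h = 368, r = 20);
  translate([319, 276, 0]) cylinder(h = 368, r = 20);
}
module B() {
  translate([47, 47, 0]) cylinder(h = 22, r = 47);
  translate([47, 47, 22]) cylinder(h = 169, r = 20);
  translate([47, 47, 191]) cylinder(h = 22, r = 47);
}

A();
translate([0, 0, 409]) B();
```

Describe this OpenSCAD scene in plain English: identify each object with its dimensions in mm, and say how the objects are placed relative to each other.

A is a simple wooden stool: a rectangular seat 339 mm (x) by 296 mm (y), 41 mm thick, top face at z = 409 mm, on four round legs, each 40 mm in diameter. The legs rest on z = 0, each leg's axis is inset half a diameter from the nearest pair of seat edges (so the leg's bounding box is flush with the corner).

B is a spool: two coaxial disc flanges of radius 47 mm and thickness 22 mm, joined by a core cylinder of radius 20 mm and height 169 mm. The lower flange rests on z = 0 and the three cylinders share a vertical axis.

The spool is on top of the stool.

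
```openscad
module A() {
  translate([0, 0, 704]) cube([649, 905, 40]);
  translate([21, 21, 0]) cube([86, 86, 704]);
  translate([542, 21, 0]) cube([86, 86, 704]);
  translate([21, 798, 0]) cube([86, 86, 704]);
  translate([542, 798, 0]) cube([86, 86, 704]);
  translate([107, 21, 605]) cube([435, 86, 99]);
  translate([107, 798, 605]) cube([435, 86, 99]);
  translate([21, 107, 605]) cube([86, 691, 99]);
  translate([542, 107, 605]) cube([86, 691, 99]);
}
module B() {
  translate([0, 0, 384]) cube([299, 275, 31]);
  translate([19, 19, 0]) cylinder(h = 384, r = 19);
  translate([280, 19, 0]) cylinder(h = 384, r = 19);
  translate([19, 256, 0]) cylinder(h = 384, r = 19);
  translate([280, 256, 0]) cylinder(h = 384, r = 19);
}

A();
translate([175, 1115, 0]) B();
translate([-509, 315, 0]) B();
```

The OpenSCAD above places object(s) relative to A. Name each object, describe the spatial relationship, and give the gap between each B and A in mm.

A is a table. B is a stool. Two stools sit around the table at the +y, −x sides. The gap between each stool and the table is 210 mm.

Each stool's nearest face is 210 mm from the table's bounding box.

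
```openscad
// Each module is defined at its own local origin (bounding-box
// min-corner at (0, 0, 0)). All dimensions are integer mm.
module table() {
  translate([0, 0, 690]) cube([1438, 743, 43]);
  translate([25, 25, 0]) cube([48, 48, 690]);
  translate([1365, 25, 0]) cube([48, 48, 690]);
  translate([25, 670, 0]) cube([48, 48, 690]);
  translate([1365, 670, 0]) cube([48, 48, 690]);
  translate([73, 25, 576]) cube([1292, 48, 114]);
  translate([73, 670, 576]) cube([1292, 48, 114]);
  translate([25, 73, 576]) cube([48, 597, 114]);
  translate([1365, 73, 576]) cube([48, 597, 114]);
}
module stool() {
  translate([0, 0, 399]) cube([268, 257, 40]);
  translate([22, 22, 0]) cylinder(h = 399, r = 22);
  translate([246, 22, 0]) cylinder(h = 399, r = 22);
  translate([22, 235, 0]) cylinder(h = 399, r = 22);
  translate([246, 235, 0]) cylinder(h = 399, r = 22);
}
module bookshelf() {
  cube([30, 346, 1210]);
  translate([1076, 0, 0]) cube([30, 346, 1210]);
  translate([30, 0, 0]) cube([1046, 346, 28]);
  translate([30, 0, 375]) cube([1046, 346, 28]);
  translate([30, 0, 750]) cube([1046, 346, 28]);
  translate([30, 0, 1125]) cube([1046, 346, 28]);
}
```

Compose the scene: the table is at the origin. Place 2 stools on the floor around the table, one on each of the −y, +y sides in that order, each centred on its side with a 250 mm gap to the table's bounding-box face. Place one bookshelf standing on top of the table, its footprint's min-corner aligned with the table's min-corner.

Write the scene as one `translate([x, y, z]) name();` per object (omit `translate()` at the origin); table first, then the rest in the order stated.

table();
translate([585, -507, 0]) stool();
translate([585, 993, 0]) stool();
translate([0, 0, 733]) bookshelf();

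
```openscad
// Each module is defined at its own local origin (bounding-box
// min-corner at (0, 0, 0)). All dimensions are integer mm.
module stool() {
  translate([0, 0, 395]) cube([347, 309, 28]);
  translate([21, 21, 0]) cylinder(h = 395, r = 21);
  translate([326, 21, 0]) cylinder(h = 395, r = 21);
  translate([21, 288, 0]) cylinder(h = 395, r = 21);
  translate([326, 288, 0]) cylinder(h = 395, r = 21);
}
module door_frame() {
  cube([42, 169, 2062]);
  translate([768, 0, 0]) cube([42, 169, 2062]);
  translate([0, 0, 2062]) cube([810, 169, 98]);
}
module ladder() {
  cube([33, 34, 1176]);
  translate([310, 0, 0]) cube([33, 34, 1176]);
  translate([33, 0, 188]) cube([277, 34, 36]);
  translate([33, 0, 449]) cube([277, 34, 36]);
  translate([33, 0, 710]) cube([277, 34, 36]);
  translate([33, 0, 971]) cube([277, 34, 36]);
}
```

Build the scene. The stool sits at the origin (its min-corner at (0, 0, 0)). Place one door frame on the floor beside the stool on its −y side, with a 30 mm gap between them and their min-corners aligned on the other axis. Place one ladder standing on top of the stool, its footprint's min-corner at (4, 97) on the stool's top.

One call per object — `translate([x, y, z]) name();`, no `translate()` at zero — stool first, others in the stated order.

stool();
translate([0, -199, 0]) door_frame();
translate([4, 97, 423]) ladder();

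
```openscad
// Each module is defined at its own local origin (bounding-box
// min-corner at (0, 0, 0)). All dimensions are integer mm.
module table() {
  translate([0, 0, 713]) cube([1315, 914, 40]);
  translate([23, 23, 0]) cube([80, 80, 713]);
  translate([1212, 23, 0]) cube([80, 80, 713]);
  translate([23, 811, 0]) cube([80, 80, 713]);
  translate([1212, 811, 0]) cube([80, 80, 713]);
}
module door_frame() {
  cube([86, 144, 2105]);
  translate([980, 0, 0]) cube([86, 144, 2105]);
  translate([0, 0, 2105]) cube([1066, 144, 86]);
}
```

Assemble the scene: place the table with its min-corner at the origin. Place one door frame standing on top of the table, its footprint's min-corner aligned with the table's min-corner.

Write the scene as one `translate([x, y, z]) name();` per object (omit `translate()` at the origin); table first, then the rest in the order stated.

table();
translate([0, 0, 753]) door_frame();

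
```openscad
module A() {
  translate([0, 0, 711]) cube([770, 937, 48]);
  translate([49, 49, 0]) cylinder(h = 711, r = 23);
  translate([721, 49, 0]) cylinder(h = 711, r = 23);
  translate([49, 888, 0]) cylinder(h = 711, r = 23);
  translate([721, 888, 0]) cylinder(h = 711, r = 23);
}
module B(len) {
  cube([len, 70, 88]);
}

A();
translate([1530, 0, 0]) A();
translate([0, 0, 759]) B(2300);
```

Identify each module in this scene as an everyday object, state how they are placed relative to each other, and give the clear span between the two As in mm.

A is a table. B is a beam. A beam spans the tops of two tables. The clear span between the two tables is 760 mm.

Second table starts at x = 1530; first ends at x = 770; clear span = 1530 − 770 = 760 mm.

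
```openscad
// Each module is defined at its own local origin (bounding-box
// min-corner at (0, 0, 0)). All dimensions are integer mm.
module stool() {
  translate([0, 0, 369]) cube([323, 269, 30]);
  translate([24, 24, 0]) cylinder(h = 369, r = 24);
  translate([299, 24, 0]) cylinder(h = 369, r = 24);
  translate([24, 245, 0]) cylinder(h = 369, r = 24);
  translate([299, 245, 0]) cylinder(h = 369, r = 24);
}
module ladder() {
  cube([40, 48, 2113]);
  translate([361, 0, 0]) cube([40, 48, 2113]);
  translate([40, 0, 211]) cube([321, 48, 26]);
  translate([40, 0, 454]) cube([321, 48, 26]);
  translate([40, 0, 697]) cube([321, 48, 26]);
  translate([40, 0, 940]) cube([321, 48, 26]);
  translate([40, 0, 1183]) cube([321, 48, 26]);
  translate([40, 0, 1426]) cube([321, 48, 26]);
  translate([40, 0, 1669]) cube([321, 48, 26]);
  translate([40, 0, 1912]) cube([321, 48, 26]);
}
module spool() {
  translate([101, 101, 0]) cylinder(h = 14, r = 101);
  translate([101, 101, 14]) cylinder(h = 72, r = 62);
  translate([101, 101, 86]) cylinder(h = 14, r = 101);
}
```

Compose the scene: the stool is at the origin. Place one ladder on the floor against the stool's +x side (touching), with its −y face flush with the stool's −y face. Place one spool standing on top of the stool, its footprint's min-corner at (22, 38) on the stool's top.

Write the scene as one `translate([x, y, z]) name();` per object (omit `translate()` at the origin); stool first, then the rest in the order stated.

stool();
translate([323, 0, 0]) ladder();
translate([22, 38, 399]) spool();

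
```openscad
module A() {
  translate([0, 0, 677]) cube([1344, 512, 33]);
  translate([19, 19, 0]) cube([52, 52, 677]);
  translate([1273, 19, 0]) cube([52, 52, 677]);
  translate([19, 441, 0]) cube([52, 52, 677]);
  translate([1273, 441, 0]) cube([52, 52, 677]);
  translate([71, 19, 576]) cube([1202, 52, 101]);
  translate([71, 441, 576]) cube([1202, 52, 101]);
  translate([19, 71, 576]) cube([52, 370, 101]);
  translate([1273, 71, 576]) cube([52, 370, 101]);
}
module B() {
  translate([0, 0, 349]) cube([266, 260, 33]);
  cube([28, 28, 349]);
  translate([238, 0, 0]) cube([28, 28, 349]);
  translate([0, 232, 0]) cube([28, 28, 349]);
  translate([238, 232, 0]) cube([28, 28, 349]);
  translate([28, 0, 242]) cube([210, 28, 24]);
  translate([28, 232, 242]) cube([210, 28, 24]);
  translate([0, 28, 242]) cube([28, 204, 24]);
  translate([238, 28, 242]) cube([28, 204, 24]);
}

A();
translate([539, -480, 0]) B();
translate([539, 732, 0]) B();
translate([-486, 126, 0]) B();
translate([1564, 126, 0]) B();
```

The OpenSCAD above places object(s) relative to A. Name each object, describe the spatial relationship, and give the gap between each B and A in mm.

A is a table. B is a stool. Four stools sit around the table at the −y, +y, −x, +x sides. The gap between each stool and the table is 220 mm.

Each stool's nearest face is 220 mm from the table's bounding box.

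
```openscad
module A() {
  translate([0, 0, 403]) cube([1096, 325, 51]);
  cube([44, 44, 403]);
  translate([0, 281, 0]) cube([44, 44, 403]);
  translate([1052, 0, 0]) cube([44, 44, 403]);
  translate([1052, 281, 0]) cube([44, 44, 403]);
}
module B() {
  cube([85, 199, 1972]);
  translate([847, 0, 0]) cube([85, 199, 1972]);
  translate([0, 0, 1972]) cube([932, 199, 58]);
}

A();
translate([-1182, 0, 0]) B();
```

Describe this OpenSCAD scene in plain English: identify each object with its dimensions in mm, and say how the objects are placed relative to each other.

A is a bench: a 1096×325 mm seat slab, 51 mm thick, top at z = 454 mm, on four 44×44 mm square legs flush with the seat corners and standing on z = 0.

B is a rectangular door frame: two vertical jambs of 85×199 mm section, 1972 mm tall, with a clear opening 762 mm wide between their inner faces. A header 58 mm tall and 199 mm deep lies on top of the jambs and spans the full outside width.

The door frame is on the floor beside the bench on its −x side.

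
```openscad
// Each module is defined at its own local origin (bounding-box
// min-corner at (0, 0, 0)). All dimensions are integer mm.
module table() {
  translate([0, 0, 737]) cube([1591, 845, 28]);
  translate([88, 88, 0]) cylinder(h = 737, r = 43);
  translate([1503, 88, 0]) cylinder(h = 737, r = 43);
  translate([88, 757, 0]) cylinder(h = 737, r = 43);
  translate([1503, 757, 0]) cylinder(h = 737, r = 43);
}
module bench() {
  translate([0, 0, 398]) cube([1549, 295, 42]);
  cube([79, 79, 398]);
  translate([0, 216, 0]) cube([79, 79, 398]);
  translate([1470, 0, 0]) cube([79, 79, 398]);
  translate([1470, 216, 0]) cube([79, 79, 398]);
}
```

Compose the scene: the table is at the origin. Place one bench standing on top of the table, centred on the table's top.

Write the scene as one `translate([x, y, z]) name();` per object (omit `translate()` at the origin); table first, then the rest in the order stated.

table();
translate([21, 275, 765]) bench();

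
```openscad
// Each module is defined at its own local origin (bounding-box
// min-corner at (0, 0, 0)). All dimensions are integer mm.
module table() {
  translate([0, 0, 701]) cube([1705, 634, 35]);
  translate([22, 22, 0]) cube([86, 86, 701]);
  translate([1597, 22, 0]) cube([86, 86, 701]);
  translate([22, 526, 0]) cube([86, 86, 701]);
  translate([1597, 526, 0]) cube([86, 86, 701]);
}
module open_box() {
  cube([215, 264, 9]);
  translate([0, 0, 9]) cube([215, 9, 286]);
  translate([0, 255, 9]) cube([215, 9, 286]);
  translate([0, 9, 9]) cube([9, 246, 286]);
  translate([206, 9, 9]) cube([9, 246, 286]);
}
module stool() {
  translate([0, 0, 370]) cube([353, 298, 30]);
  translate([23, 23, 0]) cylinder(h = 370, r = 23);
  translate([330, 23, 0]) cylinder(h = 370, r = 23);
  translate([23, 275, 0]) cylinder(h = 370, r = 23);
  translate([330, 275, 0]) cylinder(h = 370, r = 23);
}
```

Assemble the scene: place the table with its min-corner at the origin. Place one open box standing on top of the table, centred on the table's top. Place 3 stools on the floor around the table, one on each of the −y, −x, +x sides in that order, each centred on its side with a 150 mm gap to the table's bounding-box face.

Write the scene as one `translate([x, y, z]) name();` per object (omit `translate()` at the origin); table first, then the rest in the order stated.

table();
translate([745, 185, 736]) open_box();
translate([676, -448, 0]) stool();
translate([-503, 168, 0]) stool();
translate([1855, 168, 0]) stool();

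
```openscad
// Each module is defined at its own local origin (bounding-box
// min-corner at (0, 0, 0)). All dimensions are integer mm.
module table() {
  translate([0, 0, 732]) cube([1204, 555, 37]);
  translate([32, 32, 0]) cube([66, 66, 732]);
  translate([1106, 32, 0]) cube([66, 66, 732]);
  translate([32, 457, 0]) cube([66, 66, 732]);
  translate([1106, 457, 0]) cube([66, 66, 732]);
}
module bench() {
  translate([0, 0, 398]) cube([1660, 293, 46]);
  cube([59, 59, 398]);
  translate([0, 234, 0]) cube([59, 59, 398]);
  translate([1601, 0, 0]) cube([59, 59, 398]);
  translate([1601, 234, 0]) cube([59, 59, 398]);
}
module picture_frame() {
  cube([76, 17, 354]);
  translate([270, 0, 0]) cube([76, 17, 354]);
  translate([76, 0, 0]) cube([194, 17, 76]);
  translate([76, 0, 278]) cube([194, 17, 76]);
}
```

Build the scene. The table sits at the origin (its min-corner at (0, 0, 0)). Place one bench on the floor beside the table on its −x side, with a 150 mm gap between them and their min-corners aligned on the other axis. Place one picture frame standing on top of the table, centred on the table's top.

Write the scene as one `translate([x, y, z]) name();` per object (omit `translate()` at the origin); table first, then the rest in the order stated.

table();
translate([-1810, 0, 0]) bench();
translate([429, 269, 769]) picture_frame();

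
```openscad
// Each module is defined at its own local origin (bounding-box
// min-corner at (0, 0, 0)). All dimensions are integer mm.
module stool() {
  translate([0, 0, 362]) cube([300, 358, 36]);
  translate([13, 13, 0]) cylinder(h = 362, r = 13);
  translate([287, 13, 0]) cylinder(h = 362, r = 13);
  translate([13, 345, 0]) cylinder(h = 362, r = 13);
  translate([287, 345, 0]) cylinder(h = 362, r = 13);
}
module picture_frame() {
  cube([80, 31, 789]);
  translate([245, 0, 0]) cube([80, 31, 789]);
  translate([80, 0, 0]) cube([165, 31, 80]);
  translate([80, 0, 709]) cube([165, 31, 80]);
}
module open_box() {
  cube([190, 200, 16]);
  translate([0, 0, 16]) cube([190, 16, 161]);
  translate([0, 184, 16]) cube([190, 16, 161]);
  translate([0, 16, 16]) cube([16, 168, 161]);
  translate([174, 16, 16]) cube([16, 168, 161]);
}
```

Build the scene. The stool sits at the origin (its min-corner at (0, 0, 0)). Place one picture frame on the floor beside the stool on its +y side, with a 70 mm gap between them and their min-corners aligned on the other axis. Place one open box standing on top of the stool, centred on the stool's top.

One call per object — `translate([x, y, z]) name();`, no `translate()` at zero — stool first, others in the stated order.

stool();
translate([0, 428, 0]) picture_frame();
translate([55, 79, 398]) open_box();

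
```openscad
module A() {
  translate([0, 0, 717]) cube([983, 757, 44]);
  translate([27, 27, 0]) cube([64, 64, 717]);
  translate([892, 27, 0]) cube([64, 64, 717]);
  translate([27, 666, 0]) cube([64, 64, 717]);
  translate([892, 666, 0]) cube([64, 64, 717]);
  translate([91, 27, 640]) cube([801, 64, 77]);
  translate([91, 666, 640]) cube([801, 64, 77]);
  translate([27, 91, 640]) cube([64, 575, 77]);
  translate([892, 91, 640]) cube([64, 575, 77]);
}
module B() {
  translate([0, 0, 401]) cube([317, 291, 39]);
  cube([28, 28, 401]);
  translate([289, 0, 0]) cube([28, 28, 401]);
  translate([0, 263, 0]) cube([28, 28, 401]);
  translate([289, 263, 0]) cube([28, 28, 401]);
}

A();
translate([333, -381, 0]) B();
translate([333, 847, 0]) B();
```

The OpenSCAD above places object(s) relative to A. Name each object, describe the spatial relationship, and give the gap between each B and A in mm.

Each stool's nearest face is 90 mm from the table's bounding box.

A is a table. B is a stool. Two stools sit around the table at the −y, +y sides. The gap between each stool and the table is 90 mm.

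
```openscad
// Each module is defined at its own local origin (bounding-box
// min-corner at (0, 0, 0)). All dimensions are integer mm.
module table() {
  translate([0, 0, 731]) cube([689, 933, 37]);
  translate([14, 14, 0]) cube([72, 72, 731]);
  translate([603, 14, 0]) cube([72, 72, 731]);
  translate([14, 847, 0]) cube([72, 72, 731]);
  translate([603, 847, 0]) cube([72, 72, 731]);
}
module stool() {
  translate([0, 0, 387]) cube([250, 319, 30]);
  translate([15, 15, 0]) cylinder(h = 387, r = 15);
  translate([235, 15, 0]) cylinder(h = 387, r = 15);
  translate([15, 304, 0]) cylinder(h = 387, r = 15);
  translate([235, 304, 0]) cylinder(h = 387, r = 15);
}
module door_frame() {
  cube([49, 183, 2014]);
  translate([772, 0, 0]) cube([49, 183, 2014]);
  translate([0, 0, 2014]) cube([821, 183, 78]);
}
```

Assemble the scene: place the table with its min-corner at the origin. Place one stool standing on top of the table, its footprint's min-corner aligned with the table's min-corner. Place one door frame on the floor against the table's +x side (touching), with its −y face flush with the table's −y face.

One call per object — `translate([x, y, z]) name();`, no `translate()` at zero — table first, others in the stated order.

table();
translate([0, 0, 768]) stool();
translate([689, 0, 0]) door_frame();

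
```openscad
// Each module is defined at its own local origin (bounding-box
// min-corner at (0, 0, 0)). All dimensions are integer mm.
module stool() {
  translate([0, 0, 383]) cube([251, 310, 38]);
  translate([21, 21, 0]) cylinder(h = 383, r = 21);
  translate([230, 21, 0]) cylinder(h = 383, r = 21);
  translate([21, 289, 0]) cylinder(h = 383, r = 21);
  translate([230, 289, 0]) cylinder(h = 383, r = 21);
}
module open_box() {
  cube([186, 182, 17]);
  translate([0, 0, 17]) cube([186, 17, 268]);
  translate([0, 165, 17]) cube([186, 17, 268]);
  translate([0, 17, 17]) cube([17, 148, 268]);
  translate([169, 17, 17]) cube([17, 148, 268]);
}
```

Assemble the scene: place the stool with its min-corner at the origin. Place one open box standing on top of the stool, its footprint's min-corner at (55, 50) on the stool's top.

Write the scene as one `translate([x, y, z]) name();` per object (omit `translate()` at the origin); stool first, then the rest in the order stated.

stool();
translate([55, 50, 421]) open_box();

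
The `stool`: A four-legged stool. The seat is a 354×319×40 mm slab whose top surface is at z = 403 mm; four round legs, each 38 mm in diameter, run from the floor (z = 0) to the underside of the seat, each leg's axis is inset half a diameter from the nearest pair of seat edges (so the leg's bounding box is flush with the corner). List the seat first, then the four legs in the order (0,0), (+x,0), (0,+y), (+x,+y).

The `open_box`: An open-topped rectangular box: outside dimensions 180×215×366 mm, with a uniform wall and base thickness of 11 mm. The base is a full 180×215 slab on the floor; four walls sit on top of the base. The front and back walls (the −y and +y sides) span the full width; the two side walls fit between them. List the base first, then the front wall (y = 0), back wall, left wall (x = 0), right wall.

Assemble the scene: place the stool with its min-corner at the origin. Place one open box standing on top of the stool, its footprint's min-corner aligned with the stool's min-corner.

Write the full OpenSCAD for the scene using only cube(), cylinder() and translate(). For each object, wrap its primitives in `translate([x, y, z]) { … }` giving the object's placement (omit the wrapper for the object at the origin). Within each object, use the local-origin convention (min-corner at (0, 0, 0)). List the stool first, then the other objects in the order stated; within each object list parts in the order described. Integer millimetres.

translate([0, 0, 363]) cube([354, 319, 40]);
translate([19, 19, 0]) cylinder(h = 363, r = 19);
translate([335, 19, 0]) cylinder(h = 363, r = 19);
translate([19, 300, 0]) cylinder(h = 363, r = 19);
translate([335, 300, 0]) cylinder(h = 363, r = 19);
translate([0, 0, 403]) {
  cube([180, 215, 11]);
  translate([0, 0, 11]) cube([180, 11, 355]);
  translate([0, 204, 11]) cube([180, 11, 355]);
  translate([0, 11, 11]) cube([11, 193, 355]);
  translate([169, 11, 11]) cube([11, 193, 355]);
}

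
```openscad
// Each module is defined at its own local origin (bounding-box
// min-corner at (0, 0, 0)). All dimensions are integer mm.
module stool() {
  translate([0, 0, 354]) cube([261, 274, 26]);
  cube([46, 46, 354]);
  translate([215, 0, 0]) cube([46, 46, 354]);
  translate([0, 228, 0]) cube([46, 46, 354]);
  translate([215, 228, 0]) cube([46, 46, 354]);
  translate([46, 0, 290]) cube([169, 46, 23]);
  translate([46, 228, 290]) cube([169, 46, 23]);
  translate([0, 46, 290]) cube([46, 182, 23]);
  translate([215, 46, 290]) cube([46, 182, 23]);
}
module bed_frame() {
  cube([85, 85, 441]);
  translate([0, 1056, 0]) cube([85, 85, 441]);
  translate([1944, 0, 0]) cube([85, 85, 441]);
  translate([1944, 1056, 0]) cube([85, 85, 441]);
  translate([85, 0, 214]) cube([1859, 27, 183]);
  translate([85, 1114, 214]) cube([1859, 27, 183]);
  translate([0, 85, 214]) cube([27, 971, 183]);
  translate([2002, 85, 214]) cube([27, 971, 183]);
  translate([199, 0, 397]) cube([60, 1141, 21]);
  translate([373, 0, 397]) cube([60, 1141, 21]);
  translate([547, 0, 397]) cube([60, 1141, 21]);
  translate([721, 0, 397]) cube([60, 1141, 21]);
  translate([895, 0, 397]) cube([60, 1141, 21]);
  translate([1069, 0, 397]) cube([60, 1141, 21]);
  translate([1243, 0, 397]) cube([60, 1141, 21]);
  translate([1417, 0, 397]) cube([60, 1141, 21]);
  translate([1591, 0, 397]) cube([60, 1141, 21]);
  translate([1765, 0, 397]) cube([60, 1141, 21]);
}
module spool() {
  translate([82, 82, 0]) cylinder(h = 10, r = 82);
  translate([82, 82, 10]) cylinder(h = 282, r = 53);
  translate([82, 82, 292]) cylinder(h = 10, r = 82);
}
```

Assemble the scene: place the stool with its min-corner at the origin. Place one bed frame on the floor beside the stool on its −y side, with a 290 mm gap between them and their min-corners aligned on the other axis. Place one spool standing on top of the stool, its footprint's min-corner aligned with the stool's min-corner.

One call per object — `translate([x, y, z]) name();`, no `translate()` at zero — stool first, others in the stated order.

stool();
translate([0, -1431, 0]) bed_frame();
translate([0, 0, 380]) spool();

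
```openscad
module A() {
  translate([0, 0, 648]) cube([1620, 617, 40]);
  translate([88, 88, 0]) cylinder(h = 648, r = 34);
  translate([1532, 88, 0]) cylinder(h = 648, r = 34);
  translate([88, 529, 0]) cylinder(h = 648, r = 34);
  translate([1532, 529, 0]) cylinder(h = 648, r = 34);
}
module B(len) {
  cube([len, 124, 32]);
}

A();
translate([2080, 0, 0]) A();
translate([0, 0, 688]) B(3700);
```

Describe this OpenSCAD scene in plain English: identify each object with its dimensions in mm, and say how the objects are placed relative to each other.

A is a rectangular dining table. The top is 1620×617×40 mm with its upper surface at z = 688 mm. It stands on four round legs of 68 mm diameter, each leg's bounding box inset 54 mm from the nearest pair of top edges, running from the floor to the underside of the top.

B is a rectangular beam 3700 mm long (x), 124 mm deep (y), 32 mm thick (z).

The beam spans the tops of two tables placed 460 mm apart, resting at z = 688 mm.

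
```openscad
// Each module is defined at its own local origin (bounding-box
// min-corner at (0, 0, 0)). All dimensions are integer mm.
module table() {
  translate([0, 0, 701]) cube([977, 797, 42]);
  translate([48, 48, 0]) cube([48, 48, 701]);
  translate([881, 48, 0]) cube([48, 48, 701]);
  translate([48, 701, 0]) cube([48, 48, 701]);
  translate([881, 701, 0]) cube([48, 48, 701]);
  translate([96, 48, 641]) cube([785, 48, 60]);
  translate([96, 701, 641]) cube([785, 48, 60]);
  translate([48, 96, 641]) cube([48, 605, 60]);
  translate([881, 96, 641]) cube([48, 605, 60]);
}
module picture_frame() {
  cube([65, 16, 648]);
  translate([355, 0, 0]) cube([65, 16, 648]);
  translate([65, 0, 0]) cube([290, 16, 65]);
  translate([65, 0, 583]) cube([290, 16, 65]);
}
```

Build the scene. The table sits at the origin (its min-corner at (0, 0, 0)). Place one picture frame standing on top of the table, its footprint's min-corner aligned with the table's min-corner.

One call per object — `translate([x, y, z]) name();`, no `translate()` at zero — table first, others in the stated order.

table();
translate([0, 0, 743]) picture_frame();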